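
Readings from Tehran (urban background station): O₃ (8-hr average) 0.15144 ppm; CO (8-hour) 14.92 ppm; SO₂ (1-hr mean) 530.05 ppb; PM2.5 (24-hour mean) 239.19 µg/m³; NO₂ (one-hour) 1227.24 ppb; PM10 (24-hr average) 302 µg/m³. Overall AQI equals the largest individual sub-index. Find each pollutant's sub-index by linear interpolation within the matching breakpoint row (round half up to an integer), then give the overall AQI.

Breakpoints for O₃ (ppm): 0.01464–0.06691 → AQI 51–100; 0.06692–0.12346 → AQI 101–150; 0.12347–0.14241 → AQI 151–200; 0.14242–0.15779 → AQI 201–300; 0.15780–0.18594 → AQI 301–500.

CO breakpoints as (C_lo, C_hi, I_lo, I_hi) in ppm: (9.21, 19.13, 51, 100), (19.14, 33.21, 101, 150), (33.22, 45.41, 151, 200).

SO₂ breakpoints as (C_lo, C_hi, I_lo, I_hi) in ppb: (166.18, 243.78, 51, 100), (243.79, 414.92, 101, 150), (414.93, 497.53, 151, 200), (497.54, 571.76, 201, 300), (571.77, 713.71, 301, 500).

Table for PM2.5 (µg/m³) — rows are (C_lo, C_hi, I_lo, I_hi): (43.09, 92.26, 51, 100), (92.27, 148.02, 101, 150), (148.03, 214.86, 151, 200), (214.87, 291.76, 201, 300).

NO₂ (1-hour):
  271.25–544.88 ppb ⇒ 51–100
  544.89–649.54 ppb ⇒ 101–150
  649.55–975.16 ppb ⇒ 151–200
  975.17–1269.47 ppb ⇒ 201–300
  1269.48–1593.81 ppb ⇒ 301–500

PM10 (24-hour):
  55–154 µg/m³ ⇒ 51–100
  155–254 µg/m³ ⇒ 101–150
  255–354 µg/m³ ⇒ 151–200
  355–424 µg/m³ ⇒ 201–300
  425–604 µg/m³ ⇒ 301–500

O₃: 0.15144 ∈ [0.14242, 0.15779] ↔ index [201, 300].
201 + (0.15144−0.14242)·(300−201)/(0.15779−0.14242) = 201 + 0.00902·99/0.01537 ≈ 259.10, so AQI = 259.
CO: 14.92 lies in 9.21–19.13, so I_lo=51, I_hi=100, C_lo=9.21, C_hi=19.13.
(100−51)/(19.13−9.21) × (14.92−9.21) + 51 = 49/9.92 × 5.71 + 51 ≈ 79.20 → 79.
SO₂: 530.05 ∈ [497.54, 571.76] ↔ index [201, 300].
201 + (530.05−497.54)·(300−201)/(571.76−497.54) = 201 + 32.51·99/74.22 ≈ 244.36, so AQI = 244.
PM2.5: row 214.87–291.76 (AQI 201–300). (300−201)·(239.19−214.87)/(291.76−214.87) + 201 = 99·24.32/76.89 + 201 ≈ 232.31 → 232.
NO₂: 1227.24 lies in 975.17–1269.47, so I_lo=201, I_hi=300, C_lo=975.17, C_hi=1269.47.
(300−201)/(1269.47−975.17) × (1227.24−975.17) + 201 = 99/294.30 × 252.07 + 201 ≈ 285.79 → 286.
PM10: 302 ∈ [255, 354] ↔ index [151, 200].
151 + (302−255)·(200−151)/(354−255) = 151 + 47·49/99 ≈ 174.26, so AQI = 174.
Sub-indices: O₃→259, CO→79, SO₂→244, PM2.5→232, NO₂→286, PM10→174. Overall AQI = max = 286; dominant pollutant is NO₂.
AQI 286: Very Unhealthy.

286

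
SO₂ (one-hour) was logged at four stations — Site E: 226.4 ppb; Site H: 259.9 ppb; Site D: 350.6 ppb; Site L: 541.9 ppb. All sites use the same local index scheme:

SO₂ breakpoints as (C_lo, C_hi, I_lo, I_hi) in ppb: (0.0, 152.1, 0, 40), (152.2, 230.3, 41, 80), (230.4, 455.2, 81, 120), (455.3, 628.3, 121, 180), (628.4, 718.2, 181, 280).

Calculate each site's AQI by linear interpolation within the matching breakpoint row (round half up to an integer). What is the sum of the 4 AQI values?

417

Site E: row 152.2–230.3 (AQI 41–80). (80−41)·(226.4−152.2)/(230.3−152.2) + 41 = 39·74.2/78.1 + 41 ≈ 78.05 → 78.
Site H: 259.9 ∈ [230.4, 455.2] ↔ index [81, 120].
81 + (259.9−230.4)·(120−81)/(455.2−230.4) = 81 + 29.5·39/224.8 ≈ 86.12, so AQI = 86.
Site D: 350.6 ∈ [230.4, 455.2] ↔ index [81, 120].
81 + (350.6−230.4)·(120−81)/(455.2−230.4) = 81 + 120.2·39/224.8 ≈ 101.85, so AQI = 102.
Site L: 541.9 lies in 455.3–628.3, so I_lo=121, I_hi=180, C_lo=455.3, C_hi=628.3.
(180−121)/(628.3−455.3) × (541.9−455.3) + 121 = 59/173.0 × 86.6 + 121 ≈ 150.53 → 151.
AQIs: Site E=78, Site H=86, Site D=102, Site L=151. Sum = 78 + 86 + 102 + 151 = 417.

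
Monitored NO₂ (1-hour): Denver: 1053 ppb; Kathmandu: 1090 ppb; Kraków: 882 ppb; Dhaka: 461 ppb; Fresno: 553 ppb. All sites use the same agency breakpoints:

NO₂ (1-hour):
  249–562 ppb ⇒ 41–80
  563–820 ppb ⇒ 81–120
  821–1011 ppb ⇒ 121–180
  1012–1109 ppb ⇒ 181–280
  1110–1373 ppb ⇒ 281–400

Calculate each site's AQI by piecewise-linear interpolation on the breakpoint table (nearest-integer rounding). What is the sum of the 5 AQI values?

Denver 1053: bracket 1012–1109 → index 181–280; slope 99/97, offset 41.
AQI = 181 + 99/97·41 ≈ 222.85 ⇒ 223.
Kathmandu: row 1012–1109 (AQI 181–280). (280−181)·(1090−1012)/(1109−1012) + 181 = 99·78/97 + 181 ≈ 260.61 → 261.
Kraków: 882 lies in 821–1011, so I_lo=121, I_hi=180, C_lo=821, C_hi=1011.
(180−121)/(1011−821) × (882−821) + 121 = 59/190 × 61 + 121 ≈ 139.94 → 140.
Dhaka: 461 lies in 249–562, so I_lo=41, I_hi=80, C_lo=249, C_hi=562.
(80−41)/(562−249) × (461−249) + 41 = 39/313 × 212 + 41 ≈ 67.42 → 67.
Fresno: row 249–562 (AQI 41–80). (80−41)·(553−249)/(562−249) + 41 = 39·304/313 + 41 ≈ 78.88 → 79.
AQIs: Denver=223, Kathmandu=261, Kraków=140, Dhaka=67, Fresno=79. Sum = 223 + 261 + 140 + 67 + 79 = 770.

770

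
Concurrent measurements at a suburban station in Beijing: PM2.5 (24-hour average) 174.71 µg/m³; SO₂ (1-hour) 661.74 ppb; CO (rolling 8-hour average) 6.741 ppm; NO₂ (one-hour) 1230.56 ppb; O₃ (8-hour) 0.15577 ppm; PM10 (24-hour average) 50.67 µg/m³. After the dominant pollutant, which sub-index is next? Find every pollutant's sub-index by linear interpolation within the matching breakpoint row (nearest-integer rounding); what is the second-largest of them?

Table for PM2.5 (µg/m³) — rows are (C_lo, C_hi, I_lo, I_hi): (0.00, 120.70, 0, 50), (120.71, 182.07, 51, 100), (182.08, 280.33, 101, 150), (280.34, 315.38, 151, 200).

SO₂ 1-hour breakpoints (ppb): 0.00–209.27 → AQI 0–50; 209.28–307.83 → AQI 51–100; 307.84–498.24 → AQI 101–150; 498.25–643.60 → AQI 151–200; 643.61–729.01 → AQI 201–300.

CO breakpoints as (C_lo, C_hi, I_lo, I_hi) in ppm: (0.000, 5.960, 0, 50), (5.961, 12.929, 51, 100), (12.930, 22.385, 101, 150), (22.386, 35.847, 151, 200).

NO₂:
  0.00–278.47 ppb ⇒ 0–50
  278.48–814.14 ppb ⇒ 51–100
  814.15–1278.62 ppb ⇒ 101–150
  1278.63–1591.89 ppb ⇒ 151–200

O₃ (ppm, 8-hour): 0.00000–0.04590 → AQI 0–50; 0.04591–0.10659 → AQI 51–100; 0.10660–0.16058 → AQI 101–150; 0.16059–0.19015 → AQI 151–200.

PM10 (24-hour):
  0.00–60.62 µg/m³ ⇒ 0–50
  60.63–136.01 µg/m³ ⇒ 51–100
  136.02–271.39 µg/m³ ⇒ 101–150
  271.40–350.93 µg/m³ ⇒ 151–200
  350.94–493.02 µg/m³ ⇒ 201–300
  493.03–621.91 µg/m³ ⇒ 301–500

146

PM2.5 174.71: bracket 120.71–182.07 → index 51–100; slope 49/61.36, offset 54.00.
AQI = 51 + 49/61.36·54.00 ≈ 94.12 ⇒ 94.
SO₂: 661.74 ∈ [643.61, 729.01] ↔ index [201, 300].
201 + (661.74−643.61)·(300−201)/(729.01−643.61) = 201 + 18.13·99/85.40 ≈ 222.02, so AQI = 222.
CO: 6.741 ∈ [5.961, 12.929] ↔ index [51, 100].
51 + (6.741−5.961)·(100−51)/(12.929−5.961) = 51 + 0.780·49/6.968 ≈ 56.49, so AQI = 56.
NO₂: 1230.56 lies in 814.15–1278.62, so I_lo=101, I_hi=150, C_lo=814.15, C_hi=1278.62.
(150−101)/(1278.62−814.15) × (1230.56−814.15) + 101 = 49/464.47 × 416.41 + 101 ≈ 144.93 → 145.
O₃ 0.15577: bracket 0.10660–0.16058 → index 101–150; slope 49/0.05398, offset 0.04917.
AQI = 101 + 49/0.05398·0.04917 ≈ 145.63 ⇒ 146.
PM10 50.67: bracket 0.00–60.62 → index 0–50; slope 50/60.62, offset 50.67.
AQI = 0 + 50/60.62·50.67 ≈ 41.79 ⇒ 42.
Sub-indices: PM2.5→94, SO₂→222, CO→56, NO₂→145, O₃→146, PM10→42. Ranked high→low: 222, 146, 145, 94, 56, 42. Second-highest sub-index = 146.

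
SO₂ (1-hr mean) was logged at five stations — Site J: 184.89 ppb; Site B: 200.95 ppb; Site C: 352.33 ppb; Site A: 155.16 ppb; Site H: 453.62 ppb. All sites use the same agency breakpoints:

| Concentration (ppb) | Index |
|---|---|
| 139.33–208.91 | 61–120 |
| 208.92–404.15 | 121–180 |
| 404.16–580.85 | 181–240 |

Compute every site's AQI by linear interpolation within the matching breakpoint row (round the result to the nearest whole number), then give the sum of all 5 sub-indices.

Site J: 184.89 lies in 139.33–208.91, so I_lo=61, I_hi=120, C_lo=139.33, C_hi=208.91.
(120−61)/(208.91−139.33) × (184.89−139.33) + 61 = 59/69.58 × 45.56 + 61 ≈ 99.63 → 100.
Site B: 200.95 ∈ [139.33, 208.91] ↔ index [61, 120].
61 + (200.95−139.33)·(120−61)/(208.91−139.33) = 61 + 61.62·59/69.58 ≈ 113.25, so AQI = 113.
Site C: 352.33 ∈ [208.92, 404.15] ↔ index [121, 180].
121 + (352.33−208.92)·(180−121)/(404.15−208.92) = 121 + 143.41·59/195.23 ≈ 164.34, so AQI = 164.
Site A: 155.16 lies in 139.33–208.91, so I_lo=61, I_hi=120, C_lo=139.33, C_hi=208.91.
(120−61)/(208.91−139.33) × (155.16−139.33) + 61 = 59/69.58 × 15.83 + 61 ≈ 74.42 → 74.
Site H: row 404.16–580.85 (AQI 181–240). (240−181)·(453.62−404.16)/(580.85−404.16) + 181 = 59·49.46/176.69 + 181 ≈ 197.52 → 198.
AQIs: Site J=100, Site B=113, Site C=164, Site A=74, Site H=198. Sum = 100 + 113 + 164 + 74 + 198 = 649.

649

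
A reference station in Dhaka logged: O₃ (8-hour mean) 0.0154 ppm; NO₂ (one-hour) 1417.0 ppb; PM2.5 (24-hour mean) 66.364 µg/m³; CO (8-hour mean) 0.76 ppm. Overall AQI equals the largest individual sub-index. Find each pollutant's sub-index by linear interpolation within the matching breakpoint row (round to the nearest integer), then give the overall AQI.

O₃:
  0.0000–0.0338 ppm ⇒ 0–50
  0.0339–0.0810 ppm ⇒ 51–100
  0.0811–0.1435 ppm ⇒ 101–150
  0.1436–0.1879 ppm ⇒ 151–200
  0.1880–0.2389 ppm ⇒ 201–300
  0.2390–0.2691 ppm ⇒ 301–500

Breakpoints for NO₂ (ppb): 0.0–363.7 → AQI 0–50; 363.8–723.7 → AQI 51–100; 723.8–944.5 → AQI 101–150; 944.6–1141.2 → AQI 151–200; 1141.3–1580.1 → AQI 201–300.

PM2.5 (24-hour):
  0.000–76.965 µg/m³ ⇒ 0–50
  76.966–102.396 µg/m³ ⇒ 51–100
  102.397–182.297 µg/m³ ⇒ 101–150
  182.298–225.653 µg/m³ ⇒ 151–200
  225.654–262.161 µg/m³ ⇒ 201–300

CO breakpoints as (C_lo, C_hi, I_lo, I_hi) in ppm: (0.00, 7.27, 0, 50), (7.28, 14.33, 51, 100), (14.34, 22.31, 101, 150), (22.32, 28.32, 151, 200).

O₃: 0.0154 lies in 0.0000–0.0338, so I_lo=0, I_hi=50, C_lo=0.0000, C_hi=0.0338.
(50−0)/(0.0338−0.0000) × (0.0154−0.0000) + 0 = 50/0.0338 × 0.0154 + 0 ≈ 22.78 → 23.
NO₂ 1417.0: bracket 1141.3–1580.1 → index 201–300; slope 99/438.8, offset 275.7.
AQI = 201 + 99/438.8·275.7 ≈ 263.20 ⇒ 263.
PM2.5: row 0.000–76.965 (AQI 0–50). (50−0)·(66.364−0.000)/(76.965−0.000) + 0 = 50·66.364/76.965 + 0 ≈ 43.11 → 43.
CO: 0.76 ∈ [0.00, 7.27] ↔ index [0, 50].
0 + (0.76−0.00)·(50−0)/(7.27−0.00) = 0 + 0.76·50/7.27 ≈ 5.23, so AQI = 5.
Sub-indices: O₃→23, NO₂→263, PM2.5→43, CO→5. Overall AQI = max = 263; dominant pollutant is NO₂.
AQI 263: Very Unhealthy.

263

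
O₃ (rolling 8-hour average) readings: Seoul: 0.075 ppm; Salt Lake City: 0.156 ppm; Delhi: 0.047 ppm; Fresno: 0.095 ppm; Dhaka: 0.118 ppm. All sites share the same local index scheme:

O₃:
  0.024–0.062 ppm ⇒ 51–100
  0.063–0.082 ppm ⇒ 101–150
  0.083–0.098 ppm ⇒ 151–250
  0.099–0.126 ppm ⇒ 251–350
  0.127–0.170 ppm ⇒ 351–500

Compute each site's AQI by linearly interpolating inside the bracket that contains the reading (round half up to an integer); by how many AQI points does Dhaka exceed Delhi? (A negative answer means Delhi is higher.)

Seoul: 0.075 ∈ [0.063, 0.082] ↔ index [101, 150].
101 + (0.075−0.063)·(150−101)/(0.082−0.063) = 101 + 0.012·49/0.019 ≈ 131.95, so AQI = 132.
Salt Lake City: 0.156 lies in 0.127–0.170, so I_lo=351, I_hi=500, C_lo=0.127, C_hi=0.170.
(500−351)/(0.170−0.127) × (0.156−0.127) + 351 = 149/0.043 × 0.029 + 351 ≈ 451.49 → 451.
Delhi: 0.047 lies in 0.024–0.062, so I_lo=51, I_hi=100, C_lo=0.024, C_hi=0.062.
(100−51)/(0.062−0.024) × (0.047−0.024) + 51 = 49/0.038 × 0.023 + 51 ≈ 80.66 → 81.
Fresno: row 0.083–0.098 (AQI 151–250). (250−151)·(0.095−0.083)/(0.098−0.083) + 151 = 99·0.012/0.015 + 151 ≈ 230.20 → 230.
Dhaka: 0.118 lies in 0.099–0.126, so I_lo=251, I_hi=350, C_lo=0.099, C_hi=0.126.
(350−251)/(0.126−0.099) × (0.118−0.099) + 251 = 99/0.027 × 0.019 + 251 ≈ 320.67 → 321.
AQIs: Seoul=132, Salt Lake City=451, Delhi=81, Fresno=230, Dhaka=321. Dhaka (321) − Delhi (81) = 240.

240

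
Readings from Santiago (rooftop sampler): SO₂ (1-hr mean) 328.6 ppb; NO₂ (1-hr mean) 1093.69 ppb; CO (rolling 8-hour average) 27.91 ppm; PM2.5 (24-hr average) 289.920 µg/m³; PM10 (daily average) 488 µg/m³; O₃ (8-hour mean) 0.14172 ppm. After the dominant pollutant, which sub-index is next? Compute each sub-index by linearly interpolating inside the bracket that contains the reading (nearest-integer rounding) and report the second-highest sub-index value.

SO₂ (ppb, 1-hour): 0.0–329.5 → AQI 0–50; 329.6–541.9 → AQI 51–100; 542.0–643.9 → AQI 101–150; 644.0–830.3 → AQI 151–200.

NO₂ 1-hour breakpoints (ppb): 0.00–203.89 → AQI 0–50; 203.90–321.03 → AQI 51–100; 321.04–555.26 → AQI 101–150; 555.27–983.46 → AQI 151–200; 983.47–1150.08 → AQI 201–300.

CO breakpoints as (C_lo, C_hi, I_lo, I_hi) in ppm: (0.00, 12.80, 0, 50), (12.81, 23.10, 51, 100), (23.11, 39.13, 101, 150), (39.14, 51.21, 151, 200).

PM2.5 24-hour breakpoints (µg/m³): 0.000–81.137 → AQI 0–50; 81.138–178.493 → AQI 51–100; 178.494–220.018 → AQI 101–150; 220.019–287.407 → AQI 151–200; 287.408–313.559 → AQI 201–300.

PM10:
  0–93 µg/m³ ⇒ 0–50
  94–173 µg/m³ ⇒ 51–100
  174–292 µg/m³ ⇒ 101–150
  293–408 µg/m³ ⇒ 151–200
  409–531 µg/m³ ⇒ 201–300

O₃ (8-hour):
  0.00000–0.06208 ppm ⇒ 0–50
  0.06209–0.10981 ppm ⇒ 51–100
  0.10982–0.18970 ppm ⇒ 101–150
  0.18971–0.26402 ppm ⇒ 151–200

SO₂: 328.6 ∈ [0.0, 329.5] ↔ index [0, 50].
0 + (328.6−0.0)·(50−0)/(329.5−0.0) = 0 + 328.6·50/329.5 ≈ 49.86, so AQI = 50.
NO₂: 1093.69 ∈ [983.47, 1150.08] ↔ index [201, 300].
201 + (1093.69−983.47)·(300−201)/(1150.08−983.47) = 201 + 110.22·99/166.61 ≈ 266.49, so AQI = 266.
CO 27.91: bracket 23.11–39.13 → index 101–150; slope 49/16.02, offset 4.80.
AQI = 101 + 49/16.02·4.80 ≈ 115.68 ⇒ 116.
PM2.5 289.920: bracket 287.408–313.559 → index 201–300; slope 99/26.151, offset 2.512.
AQI = 201 + 99/26.151·2.512 ≈ 210.51 ⇒ 211.
PM10 488: bracket 409–531 → index 201–300; slope 99/122, offset 79.
AQI = 201 + 99/122·79 ≈ 265.11 ⇒ 265.
O₃: row 0.10982–0.18970 (AQI 101–150). (150−101)·(0.14172−0.10982)/(0.18970−0.10982) + 101 = 49·0.03190/0.07988 + 101 ≈ 120.57 → 121.
Sub-indices: SO₂→50, NO₂→266, CO→116, PM2.5→211, PM10→265, O₃→121. Ranked high→low: 266, 265, 211, 121, 116, 50. Second-highest sub-index = 265.

265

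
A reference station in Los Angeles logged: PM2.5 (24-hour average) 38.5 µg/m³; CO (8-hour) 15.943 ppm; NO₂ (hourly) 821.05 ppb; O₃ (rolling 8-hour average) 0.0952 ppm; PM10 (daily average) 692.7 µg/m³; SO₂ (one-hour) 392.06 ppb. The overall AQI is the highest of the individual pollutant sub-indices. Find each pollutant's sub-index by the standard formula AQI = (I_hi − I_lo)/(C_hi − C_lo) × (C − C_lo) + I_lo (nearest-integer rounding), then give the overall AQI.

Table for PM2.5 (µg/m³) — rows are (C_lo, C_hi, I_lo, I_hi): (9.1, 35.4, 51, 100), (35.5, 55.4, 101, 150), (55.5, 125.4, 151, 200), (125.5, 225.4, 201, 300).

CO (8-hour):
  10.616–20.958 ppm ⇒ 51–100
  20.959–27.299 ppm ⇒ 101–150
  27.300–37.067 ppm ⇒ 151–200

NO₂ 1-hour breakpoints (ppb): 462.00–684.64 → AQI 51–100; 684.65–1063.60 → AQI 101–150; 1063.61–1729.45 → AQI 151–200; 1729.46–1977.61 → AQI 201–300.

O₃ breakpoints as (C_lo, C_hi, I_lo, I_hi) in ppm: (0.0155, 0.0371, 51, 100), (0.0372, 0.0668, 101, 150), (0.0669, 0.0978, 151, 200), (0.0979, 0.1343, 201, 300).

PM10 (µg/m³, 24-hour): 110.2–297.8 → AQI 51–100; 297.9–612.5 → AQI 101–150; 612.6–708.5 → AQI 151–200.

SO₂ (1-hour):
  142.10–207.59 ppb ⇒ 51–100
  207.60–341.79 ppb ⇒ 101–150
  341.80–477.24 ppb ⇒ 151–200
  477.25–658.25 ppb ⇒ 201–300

PM2.5: row 35.5–55.4 (AQI 101–150). (150−101)·(38.5−35.5)/(55.4−35.5) + 101 = 49·3.0/19.9 + 101 ≈ 108.39 → 108.
CO: 15.943 lies in 10.616–20.958, so I_lo=51, I_hi=100, C_lo=10.616, C_hi=20.958.
(100−51)/(20.958−10.616) × (15.943−10.616) + 51 = 49/10.342 × 5.327 + 51 ≈ 76.24 → 76.
NO₂: row 684.65–1063.60 (AQI 101–150). (150−101)·(821.05−684.65)/(1063.60−684.65) + 101 = 49·136.40/378.95 + 101 ≈ 118.64 → 119.
O₃: row 0.0669–0.0978 (AQI 151–200). (200−151)·(0.0952−0.0669)/(0.0978−0.0669) + 151 = 49·0.0283/0.0309 + 151 ≈ 195.88 → 196.
PM10: 692.7 lies in 612.6–708.5, so I_lo=151, I_hi=200, C_lo=612.6, C_hi=708.5.
(200−151)/(708.5−612.6) × (692.7−612.6) + 151 = 49/95.9 × 80.1 + 151 ≈ 191.93 → 192.
SO₂ 392.06: bracket 341.80–477.24 → index 151–200; slope 49/135.44, offset 50.26.
AQI = 151 + 49/135.44·50.26 ≈ 169.18 ⇒ 169.
Sub-indices: PM2.5→108, CO→76, NO₂→119, O₃→196, PM10→192, SO₂→169. Overall AQI = max = 196; dominant pollutant is O₃.

196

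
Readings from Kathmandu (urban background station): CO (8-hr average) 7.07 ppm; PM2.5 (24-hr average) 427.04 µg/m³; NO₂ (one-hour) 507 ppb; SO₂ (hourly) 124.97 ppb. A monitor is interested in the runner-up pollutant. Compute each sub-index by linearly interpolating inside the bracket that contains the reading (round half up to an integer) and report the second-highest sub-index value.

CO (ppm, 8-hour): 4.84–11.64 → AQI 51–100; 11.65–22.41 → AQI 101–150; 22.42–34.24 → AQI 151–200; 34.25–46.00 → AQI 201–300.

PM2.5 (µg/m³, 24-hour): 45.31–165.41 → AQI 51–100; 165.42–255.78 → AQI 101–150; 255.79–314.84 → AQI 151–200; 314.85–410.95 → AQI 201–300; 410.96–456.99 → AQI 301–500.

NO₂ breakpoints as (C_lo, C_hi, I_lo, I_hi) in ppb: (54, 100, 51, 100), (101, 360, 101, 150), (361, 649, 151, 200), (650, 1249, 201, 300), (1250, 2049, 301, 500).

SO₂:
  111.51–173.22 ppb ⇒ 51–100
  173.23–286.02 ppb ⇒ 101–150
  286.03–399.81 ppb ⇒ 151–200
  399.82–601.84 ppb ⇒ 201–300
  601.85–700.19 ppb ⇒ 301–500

CO: 7.07 lies in 4.84–11.64, so I_lo=51, I_hi=100, C_lo=4.84, C_hi=11.64.
(100−51)/(11.64−4.84) × (7.07−4.84) + 51 = 49/6.80 × 2.23 + 51 ≈ 67.07 → 67.
PM2.5: 427.04 lies in 410.96–456.99, so I_lo=301, I_hi=500, C_lo=410.96, C_hi=456.99.
(500−301)/(456.99−410.96) × (427.04−410.96) + 301 = 199/46.03 × 16.08 + 301 ≈ 370.52 → 371.
NO₂: row 361–649 (AQI 151–200). (200−151)·(507−361)/(649−361) + 151 = 49·146/288 + 151 ≈ 175.84 → 176.
SO₂ 124.97: bracket 111.51–173.22 → index 51–100; slope 49/61.71, offset 13.46.
AQI = 51 + 49/61.71·13.46 ≈ 61.69 ⇒ 62.
Sub-indices: CO→67, PM2.5→371, NO₂→176, SO₂→62. Ranked high→low: 371, 176, 67, 62. Second-highest sub-index = 176.

176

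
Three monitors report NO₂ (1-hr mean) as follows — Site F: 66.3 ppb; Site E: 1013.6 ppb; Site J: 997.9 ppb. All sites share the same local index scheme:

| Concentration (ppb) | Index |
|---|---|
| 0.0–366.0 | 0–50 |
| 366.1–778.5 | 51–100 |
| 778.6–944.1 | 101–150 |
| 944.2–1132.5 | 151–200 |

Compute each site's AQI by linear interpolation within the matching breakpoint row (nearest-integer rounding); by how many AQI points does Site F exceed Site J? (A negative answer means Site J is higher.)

Site F: row 0.0–366.0 (AQI 0–50). (50−0)·(66.3−0.0)/(366.0−0.0) + 0 = 50·66.3/366.0 + 0 ≈ 9.06 → 9.
Site E: 1013.6 ∈ [944.2, 1132.5] ↔ index [151, 200].
151 + (1013.6−944.2)·(200−151)/(1132.5−944.2) = 151 + 69.4·49/188.3 ≈ 169.06, so AQI = 169.
Site J: 997.9 ∈ [944.2, 1132.5] ↔ index [151, 200].
151 + (997.9−944.2)·(200−151)/(1132.5−944.2) = 151 + 53.7·49/188.3 ≈ 164.97, so AQI = 165.
AQIs: Site F=9, Site E=169, Site J=165. Site F (9) − Site J (165) = -156.

-156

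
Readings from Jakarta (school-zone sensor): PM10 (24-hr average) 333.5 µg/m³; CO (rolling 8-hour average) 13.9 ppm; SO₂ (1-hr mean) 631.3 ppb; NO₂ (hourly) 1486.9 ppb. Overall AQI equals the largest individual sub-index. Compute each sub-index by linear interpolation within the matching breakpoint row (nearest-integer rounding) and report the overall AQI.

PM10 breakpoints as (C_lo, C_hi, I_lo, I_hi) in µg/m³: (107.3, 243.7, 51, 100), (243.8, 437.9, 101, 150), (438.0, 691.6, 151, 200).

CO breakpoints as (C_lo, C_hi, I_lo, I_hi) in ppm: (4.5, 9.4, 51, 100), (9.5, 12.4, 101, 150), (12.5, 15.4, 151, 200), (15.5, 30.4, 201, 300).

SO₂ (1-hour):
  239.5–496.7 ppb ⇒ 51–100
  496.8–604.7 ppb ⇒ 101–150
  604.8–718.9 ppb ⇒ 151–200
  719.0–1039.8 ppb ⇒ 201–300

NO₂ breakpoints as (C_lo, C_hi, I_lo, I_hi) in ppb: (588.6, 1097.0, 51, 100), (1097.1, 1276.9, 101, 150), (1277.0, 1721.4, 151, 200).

175

PM10: 333.5 lies in 243.8–437.9, so I_lo=101, I_hi=150, C_lo=243.8, C_hi=437.9.
(150−101)/(437.9−243.8) × (333.5−243.8) + 101 = 49/194.1 × 89.7 + 101 ≈ 123.64 → 124.
CO: 13.9 ∈ [12.5, 15.4] ↔ index [151, 200].
151 + (13.9−12.5)·(200−151)/(15.4−12.5) = 151 + 1.4·49/2.9 ≈ 174.66, so AQI = 175.
SO₂: 631.3 lies in 604.8–718.9, so I_lo=151, I_hi=200, C_lo=604.8, C_hi=718.9.
(200−151)/(718.9−604.8) × (631.3−604.8) + 151 = 49/114.1 × 26.5 + 151 ≈ 162.38 → 162.
NO₂: 1486.9 ∈ [1277.0, 1721.4] ↔ index [151, 200].
151 + (1486.9−1277.0)·(200−151)/(1721.4−1277.0) = 151 + 209.9·49/444.4 ≈ 174.14, so AQI = 174.
Sub-indices: PM10→124, CO→175, SO₂→162, NO₂→174. Overall AQI = max = 175; dominant pollutant is CO.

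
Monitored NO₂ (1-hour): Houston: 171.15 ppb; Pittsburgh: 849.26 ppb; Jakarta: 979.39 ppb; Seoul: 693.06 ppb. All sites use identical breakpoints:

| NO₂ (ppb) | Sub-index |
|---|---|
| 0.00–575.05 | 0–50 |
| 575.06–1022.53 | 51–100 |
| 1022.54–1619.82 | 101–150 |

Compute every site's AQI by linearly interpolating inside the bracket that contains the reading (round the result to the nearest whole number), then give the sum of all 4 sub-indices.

Houston: 171.15 ∈ [0.00, 575.05] ↔ index [0, 50].
0 + (171.15−0.00)·(50−0)/(575.05−0.00) = 0 + 171.15·50/575.05 ≈ 14.88, so AQI = 15.
Pittsburgh: 849.26 lies in 575.06–1022.53, so I_lo=51, I_hi=100, C_lo=575.06, C_hi=1022.53.
(100−51)/(1022.53−575.06) × (849.26−575.06) + 51 = 49/447.47 × 274.20 + 51 ≈ 81.03 → 81.
Jakarta 979.39: bracket 575.06–1022.53 → index 51–100; slope 49/447.47, offset 404.33.
AQI = 51 + 49/447.47·404.33 ≈ 95.28 ⇒ 95.
Seoul: 693.06 ∈ [575.06, 1022.53] ↔ index [51, 100].
51 + (693.06−575.06)·(100−51)/(1022.53−575.06) = 51 + 118.00·49/447.47 ≈ 63.92, so AQI = 64.
AQIs: Houston=15, Pittsburgh=81, Jakarta=95, Seoul=64. Sum = 15 + 81 + 95 + 64 = 255.

255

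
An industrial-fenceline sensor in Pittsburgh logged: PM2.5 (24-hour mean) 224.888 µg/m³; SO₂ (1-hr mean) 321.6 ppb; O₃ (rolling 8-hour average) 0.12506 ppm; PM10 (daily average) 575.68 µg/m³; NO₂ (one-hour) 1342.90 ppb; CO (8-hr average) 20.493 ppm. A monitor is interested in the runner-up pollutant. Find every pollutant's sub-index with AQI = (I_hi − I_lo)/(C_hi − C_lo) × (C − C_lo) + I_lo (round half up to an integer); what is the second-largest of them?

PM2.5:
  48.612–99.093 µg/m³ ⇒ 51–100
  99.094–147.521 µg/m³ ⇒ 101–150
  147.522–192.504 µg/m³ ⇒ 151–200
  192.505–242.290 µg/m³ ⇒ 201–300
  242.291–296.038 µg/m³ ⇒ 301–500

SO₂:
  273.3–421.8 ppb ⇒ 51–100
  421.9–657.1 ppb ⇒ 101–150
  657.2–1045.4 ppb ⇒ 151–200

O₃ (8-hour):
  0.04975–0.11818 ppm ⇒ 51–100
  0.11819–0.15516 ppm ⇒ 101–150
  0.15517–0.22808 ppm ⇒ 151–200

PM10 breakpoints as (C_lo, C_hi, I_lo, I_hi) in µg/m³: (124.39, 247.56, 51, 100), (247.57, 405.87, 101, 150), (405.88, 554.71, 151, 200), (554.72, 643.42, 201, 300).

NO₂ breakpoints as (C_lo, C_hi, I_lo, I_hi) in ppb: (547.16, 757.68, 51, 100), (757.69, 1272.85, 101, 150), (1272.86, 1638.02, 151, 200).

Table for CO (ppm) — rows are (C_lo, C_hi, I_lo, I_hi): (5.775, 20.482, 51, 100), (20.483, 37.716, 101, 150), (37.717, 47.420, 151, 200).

PM2.5 224.888: bracket 192.505–242.290 → index 201–300; slope 99/49.785, offset 32.383.
AQI = 201 + 99/49.785·32.383 ≈ 265.40 ⇒ 265.
SO₂: 321.6 ∈ [273.3, 421.8] ↔ index [51, 100].
51 + (321.6−273.3)·(100−51)/(421.8−273.3) = 51 + 48.3·49/148.5 ≈ 66.94, so AQI = 67.
O₃: 0.12506 ∈ [0.11819, 0.15516] ↔ index [101, 150].
101 + (0.12506−0.11819)·(150−101)/(0.15516−0.11819) = 101 + 0.00687·49/0.03697 ≈ 110.11, so AQI = 110.
PM10: 575.68 lies in 554.72–643.42, so I_lo=201, I_hi=300, C_lo=554.72, C_hi=643.42.
(300−201)/(643.42−554.72) × (575.68−554.72) + 201 = 99/88.70 × 20.96 + 201 ≈ 224.39 → 224.
NO₂: 1342.90 lies in 1272.86–1638.02, so I_lo=151, I_hi=200, C_lo=1272.86, C_hi=1638.02.
(200−151)/(1638.02−1272.86) × (1342.90−1272.86) + 151 = 49/365.16 × 70.04 + 151 ≈ 160.40 → 160.
CO: 20.493 lies in 20.483–37.716, so I_lo=101, I_hi=150, C_lo=20.483, C_hi=37.716.
(150−101)/(37.716−20.483) × (20.493−20.483) + 101 = 49/17.233 × 0.010 + 101 ≈ 101.03 → 101.
Sub-indices: PM2.5→265, SO₂→67, O₃→110, PM10→224, NO₂→160, CO→101. Ranked high→low: 265, 224, 160, 110, 101, 67. Second-highest sub-index = 224.

224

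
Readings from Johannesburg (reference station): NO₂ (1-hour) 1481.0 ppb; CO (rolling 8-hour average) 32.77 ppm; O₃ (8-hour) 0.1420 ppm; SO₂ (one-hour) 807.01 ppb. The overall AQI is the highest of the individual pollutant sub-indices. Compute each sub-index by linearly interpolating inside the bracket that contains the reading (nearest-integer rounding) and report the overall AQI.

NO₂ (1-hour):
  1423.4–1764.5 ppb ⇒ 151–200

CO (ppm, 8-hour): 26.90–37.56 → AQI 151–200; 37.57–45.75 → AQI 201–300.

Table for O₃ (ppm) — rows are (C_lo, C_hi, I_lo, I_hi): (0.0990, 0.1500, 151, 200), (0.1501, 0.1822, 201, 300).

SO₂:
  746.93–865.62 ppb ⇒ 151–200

NO₂: row 1423.4–1764.5 (AQI 151–200). (200−151)·(1481.0−1423.4)/(1764.5−1423.4) + 151 = 49·57.6/341.1 + 151 ≈ 159.27 → 159.
CO 32.77: bracket 26.90–37.56 → index 151–200; slope 49/10.66, offset 5.87.
AQI = 151 + 49/10.66·5.87 ≈ 177.98 ⇒ 178.
O₃: 0.1420 ∈ [0.0990, 0.1500] ↔ index [151, 200].
151 + (0.1420−0.0990)·(200−151)/(0.1500−0.0990) = 151 + 0.0430·49/0.0510 ≈ 192.31, so AQI = 192.
SO₂: 807.01 lies in 746.93–865.62, so I_lo=151, I_hi=200, C_lo=746.93, C_hi=865.62.
(200−151)/(865.62−746.93) × (807.01−746.93) + 151 = 49/118.69 × 60.08 + 151 ≈ 175.80 → 176.
Sub-indices: NO₂→159, CO→178, O₃→192, SO₂→176. Overall AQI = max = 192; dominant pollutant is O₃.

192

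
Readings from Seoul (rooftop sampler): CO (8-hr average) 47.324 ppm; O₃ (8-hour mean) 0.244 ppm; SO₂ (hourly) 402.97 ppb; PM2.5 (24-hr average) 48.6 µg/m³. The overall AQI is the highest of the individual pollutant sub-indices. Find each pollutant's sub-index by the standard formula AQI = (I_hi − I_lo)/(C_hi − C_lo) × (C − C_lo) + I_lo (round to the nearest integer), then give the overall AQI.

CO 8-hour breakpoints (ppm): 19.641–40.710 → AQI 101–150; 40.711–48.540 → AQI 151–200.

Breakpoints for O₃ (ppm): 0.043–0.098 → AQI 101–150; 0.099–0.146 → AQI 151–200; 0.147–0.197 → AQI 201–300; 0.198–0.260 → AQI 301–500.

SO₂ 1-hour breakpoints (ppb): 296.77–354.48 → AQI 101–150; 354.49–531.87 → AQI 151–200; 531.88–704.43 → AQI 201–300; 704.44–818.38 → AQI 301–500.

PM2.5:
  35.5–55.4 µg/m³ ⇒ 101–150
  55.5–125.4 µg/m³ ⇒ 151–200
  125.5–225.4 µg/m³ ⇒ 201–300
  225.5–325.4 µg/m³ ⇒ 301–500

449

CO: 47.324 ∈ [40.711, 48.540] ↔ index [151, 200].
151 + (47.324−40.711)·(200−151)/(48.540−40.711) = 151 + 6.613·49/7.829 ≈ 192.39, so AQI = 192.
O₃: row 0.198–0.260 (AQI 301–500). (500−301)·(0.244−0.198)/(0.260−0.198) + 301 = 199·0.046/0.062 + 301 ≈ 448.65 → 449.
SO₂ 402.97: bracket 354.49–531.87 → index 151–200; slope 49/177.38, offset 48.48.
AQI = 151 + 49/177.38·48.48 ≈ 164.39 ⇒ 164.
PM2.5: 48.6 ∈ [35.5, 55.4] ↔ index [101, 150].
101 + (48.6−35.5)·(150−101)/(55.4−35.5) = 101 + 13.1·49/19.9 ≈ 133.26, so AQI = 133.
Sub-indices: CO→192, O₃→449, SO₂→164, PM2.5→133. Overall AQI = max = 449; dominant pollutant is O₃.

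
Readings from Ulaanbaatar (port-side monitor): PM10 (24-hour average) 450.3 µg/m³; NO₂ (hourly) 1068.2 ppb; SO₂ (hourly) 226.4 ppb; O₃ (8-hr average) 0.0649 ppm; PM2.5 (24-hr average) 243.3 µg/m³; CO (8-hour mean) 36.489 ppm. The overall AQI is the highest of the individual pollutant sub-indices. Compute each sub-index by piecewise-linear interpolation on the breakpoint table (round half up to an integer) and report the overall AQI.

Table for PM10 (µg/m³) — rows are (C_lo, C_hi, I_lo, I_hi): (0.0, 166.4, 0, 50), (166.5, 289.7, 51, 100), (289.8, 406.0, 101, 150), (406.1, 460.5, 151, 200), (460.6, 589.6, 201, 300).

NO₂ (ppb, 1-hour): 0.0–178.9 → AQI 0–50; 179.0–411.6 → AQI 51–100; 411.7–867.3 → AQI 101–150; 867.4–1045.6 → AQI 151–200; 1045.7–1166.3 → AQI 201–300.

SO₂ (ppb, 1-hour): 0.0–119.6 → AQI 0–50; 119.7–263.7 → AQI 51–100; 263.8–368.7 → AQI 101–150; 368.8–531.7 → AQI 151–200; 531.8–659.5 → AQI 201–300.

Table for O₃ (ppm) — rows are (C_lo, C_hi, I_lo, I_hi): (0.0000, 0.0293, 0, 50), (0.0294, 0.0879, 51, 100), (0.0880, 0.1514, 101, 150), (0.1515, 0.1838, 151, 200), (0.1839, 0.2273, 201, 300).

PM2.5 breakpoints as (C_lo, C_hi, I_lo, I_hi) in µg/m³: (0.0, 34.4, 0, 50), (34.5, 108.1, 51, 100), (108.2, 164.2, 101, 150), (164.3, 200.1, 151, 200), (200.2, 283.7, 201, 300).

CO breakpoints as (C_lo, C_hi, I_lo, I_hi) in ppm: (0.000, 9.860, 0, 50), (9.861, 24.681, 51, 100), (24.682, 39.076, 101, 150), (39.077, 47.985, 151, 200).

252

PM10 450.3: bracket 406.1–460.5 → index 151–200; slope 49/54.4, offset 44.2.
AQI = 151 + 49/54.4·44.2 ≈ 190.81 ⇒ 191.
NO₂: 1068.2 lies in 1045.7–1166.3, so I_lo=201, I_hi=300, C_lo=1045.7, C_hi=1166.3.
(300−201)/(1166.3−1045.7) × (1068.2−1045.7) + 201 = 99/120.6 × 22.5 + 201 ≈ 219.47 → 219.
SO₂: 226.4 ∈ [119.7, 263.7] ↔ index [51, 100].
51 + (226.4−119.7)·(100−51)/(263.7−119.7) = 51 + 106.7·49/144.0 ≈ 87.31, so AQI = 87.
O₃: 0.0649 lies in 0.0294–0.0879, so I_lo=51, I_hi=100, C_lo=0.0294, C_hi=0.0879.
(100−51)/(0.0879−0.0294) × (0.0649−0.0294) + 51 = 49/0.0585 × 0.0355 + 51 ≈ 80.74 → 81.
PM2.5: 243.3 lies in 200.2–283.7, so I_lo=201, I_hi=300, C_lo=200.2, C_hi=283.7.
(300−201)/(283.7−200.2) × (243.3−200.2) + 201 = 99/83.5 × 43.1 + 201 ≈ 252.10 → 252.
CO 36.489: bracket 24.682–39.076 → index 101–150; slope 49/14.394, offset 11.807.
AQI = 101 + 49/14.394·11.807 ≈ 141.19 ⇒ 141.
Sub-indices: PM10→191, NO₂→219, SO₂→87, O₃→81, PM2.5→252, CO→141. Overall AQI = max = 252; dominant pollutant is PM2.5.
AQI 252: Very Unhealthy.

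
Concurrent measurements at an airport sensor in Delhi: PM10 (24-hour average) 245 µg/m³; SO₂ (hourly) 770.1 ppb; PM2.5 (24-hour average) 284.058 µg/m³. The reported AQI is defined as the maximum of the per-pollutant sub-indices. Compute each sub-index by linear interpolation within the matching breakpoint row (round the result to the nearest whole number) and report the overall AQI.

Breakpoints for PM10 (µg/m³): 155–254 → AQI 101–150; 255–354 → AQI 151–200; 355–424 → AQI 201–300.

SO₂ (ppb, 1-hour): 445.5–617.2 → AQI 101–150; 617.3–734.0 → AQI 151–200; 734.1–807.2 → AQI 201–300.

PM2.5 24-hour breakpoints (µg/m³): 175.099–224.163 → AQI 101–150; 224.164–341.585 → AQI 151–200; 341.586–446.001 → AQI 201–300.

250

PM10: 245 ∈ [155, 254] ↔ index [101, 150].
101 + (245−155)·(150−101)/(254−155) = 101 + 90·49/99 ≈ 145.55, so AQI = 146.
SO₂ 770.1: bracket 734.1–807.2 → index 201–300; slope 99/73.1, offset 36.0.
AQI = 201 + 99/73.1·36.0 ≈ 249.76 ⇒ 250.
PM2.5 284.058: bracket 224.164–341.585 → index 151–200; slope 49/117.421, offset 59.894.
AQI = 151 + 49/117.421·59.894 ≈ 175.99 ⇒ 176.
Sub-indices: PM10→146, SO₂→250, PM2.5→176. Overall AQI = max = 250; dominant pollutant is SO₂.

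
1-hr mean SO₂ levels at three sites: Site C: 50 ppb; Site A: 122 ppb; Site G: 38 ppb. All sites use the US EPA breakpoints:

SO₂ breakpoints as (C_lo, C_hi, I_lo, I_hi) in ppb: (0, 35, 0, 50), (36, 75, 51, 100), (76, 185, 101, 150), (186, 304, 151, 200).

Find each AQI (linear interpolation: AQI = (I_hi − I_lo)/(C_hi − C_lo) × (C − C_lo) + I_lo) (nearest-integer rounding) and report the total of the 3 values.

Site C: row 36–75 (AQI 51–100). (100−51)·(50−36)/(75−36) + 51 = 49·14/39 + 51 ≈ 68.59 → 69.
Site A: 122 lies in 76–185, so I_lo=101, I_hi=150, C_lo=76, C_hi=185.
(150−101)/(185−76) × (122−76) + 101 = 49/109 × 46 + 101 ≈ 121.68 → 122.
Site G: 38 lies in 36–75, so I_lo=51, I_hi=100, C_lo=36, C_hi=75.
(100−51)/(75−36) × (38−36) + 51 = 49/39 × 2 + 51 ≈ 53.51 → 54.
AQIs: Site C=69, Site A=122, Site G=54. Sum = 69 + 122 + 54 = 245.

245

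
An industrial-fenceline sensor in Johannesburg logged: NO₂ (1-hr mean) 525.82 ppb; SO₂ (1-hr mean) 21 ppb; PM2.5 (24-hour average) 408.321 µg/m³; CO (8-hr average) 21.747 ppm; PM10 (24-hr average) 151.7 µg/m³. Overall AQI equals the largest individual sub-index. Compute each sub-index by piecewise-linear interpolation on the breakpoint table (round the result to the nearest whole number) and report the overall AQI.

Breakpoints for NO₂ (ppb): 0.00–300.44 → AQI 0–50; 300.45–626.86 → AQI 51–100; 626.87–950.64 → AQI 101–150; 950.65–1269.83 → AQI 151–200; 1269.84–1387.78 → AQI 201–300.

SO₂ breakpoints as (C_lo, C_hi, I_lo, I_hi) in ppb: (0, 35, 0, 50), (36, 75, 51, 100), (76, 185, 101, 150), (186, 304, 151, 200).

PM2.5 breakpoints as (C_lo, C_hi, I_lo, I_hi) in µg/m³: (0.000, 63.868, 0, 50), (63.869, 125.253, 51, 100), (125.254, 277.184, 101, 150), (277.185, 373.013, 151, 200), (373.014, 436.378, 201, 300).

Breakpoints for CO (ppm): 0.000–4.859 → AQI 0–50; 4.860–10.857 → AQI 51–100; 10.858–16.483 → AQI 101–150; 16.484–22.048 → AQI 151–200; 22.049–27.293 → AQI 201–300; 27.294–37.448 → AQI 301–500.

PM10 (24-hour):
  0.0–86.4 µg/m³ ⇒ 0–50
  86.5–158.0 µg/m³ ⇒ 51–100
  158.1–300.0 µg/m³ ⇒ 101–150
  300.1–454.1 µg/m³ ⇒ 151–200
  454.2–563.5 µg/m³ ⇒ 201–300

NO₂: row 300.45–626.86 (AQI 51–100). (100−51)·(525.82−300.45)/(626.86−300.45) + 51 = 49·225.37/326.41 + 51 ≈ 84.83 → 85.
SO₂: 21 ∈ [0, 35] ↔ index [0, 50].
0 + (21−0)·(50−0)/(35−0) = 0 + 21·50/35 ≈ 30.00, so AQI = 30.
PM2.5: 408.321 ∈ [373.014, 436.378] ↔ index [201, 300].
201 + (408.321−373.014)·(300−201)/(436.378−373.014) = 201 + 35.307·99/63.364 ≈ 256.16, so AQI = 256.
CO: 21.747 ∈ [16.484, 22.048] ↔ index [151, 200].
151 + (21.747−16.484)·(200−151)/(22.048−16.484) = 151 + 5.263·49/5.564 ≈ 197.35, so AQI = 197.
PM10: 151.7 lies in 86.5–158.0, so I_lo=51, I_hi=100, C_lo=86.5, C_hi=158.0.
(100−51)/(158.0−86.5) × (151.7−86.5) + 51 = 49/71.5 × 65.2 + 51 ≈ 95.68 → 96.
Sub-indices: NO₂→85, SO₂→30, PM2.5→256, CO→197, PM10→96. Overall AQI = max = 256; dominant pollutant is PM2.5.

256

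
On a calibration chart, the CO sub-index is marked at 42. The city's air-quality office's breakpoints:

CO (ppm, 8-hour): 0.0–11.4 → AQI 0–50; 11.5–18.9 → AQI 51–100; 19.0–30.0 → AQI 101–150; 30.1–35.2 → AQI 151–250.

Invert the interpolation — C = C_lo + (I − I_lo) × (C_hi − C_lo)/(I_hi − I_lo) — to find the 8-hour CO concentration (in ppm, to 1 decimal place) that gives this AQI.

9.6

AQI 42 lies in the 0–50 band, which corresponds to 0.0–11.4 ppm.
C = 0.0 + (42−0)×(11.4−0.0)/(50−0) = 0.0 + 42×11.4/50 ≈ 9.576 ppm → 9.6 ppm to 1 dp.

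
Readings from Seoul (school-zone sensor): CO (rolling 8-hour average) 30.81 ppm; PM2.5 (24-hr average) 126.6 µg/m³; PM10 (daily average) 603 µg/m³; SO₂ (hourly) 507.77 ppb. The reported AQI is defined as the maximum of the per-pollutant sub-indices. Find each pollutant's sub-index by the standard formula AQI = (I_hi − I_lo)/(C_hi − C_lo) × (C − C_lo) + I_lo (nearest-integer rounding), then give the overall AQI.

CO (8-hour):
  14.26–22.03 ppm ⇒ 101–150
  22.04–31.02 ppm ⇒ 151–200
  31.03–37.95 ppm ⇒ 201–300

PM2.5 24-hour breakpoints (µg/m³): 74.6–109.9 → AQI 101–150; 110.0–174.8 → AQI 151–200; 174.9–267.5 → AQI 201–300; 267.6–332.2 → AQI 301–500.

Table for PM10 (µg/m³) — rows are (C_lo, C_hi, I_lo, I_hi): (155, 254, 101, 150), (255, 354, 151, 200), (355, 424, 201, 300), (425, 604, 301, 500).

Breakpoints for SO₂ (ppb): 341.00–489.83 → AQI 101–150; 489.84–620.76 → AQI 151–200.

CO 30.81: bracket 22.04–31.02 → index 151–200; slope 49/8.98, offset 8.77.
AQI = 151 + 49/8.98·8.77 ≈ 198.85 ⇒ 199.
PM2.5 126.6: bracket 110.0–174.8 → index 151–200; slope 49/64.8, offset 16.6.
AQI = 151 + 49/64.8·16.6 ≈ 163.55 ⇒ 164.
PM10: 603 ∈ [425, 604] ↔ index [301, 500].
301 + (603−425)·(500−301)/(604−425) = 301 + 178·199/179 ≈ 498.89, so AQI = 499.
SO₂: 507.77 ∈ [489.84, 620.76] ↔ index [151, 200].
151 + (507.77−489.84)·(200−151)/(620.76−489.84) = 151 + 17.93·49/130.92 ≈ 157.71, so AQI = 158.
Sub-indices: CO→199, PM2.5→164, PM10→499, SO₂→158. Overall AQI = max = 499; dominant pollutant is PM10.

499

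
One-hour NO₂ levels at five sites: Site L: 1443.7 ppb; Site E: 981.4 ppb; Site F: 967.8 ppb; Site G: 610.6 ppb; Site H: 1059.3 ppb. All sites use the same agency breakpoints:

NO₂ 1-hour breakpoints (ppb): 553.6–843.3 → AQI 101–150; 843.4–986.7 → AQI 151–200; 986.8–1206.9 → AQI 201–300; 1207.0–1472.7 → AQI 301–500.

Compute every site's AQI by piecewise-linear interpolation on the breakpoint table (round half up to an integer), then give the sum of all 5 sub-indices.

1215

Site L: 1443.7 lies in 1207.0–1472.7, so I_lo=301, I_hi=500, C_lo=1207.0, C_hi=1472.7.
(500−301)/(1472.7−1207.0) × (1443.7−1207.0) + 301 = 199/265.7 × 236.7 + 301 ≈ 478.28 → 478.
Site E: row 843.4–986.7 (AQI 151–200). (200−151)·(981.4−843.4)/(986.7−843.4) + 151 = 49·138.0/143.3 + 151 ≈ 198.19 → 198.
Site F: 967.8 ∈ [843.4, 986.7] ↔ index [151, 200].
151 + (967.8−843.4)·(200−151)/(986.7−843.4) = 151 + 124.4·49/143.3 ≈ 193.54, so AQI = 194.
Site G 610.6: bracket 553.6–843.3 → index 101–150; slope 49/289.7, offset 57.0.
AQI = 101 + 49/289.7·57.0 ≈ 110.64 ⇒ 111.
Site H: row 986.8–1206.9 (AQI 201–300). (300−201)·(1059.3−986.8)/(1206.9−986.8) + 201 = 99·72.5/220.1 + 201 ≈ 233.61 → 234.
AQIs: Site L=478, Site E=198, Site F=194, Site G=111, Site H=234. Sum = 478 + 198 + 194 + 111 + 234 = 1215.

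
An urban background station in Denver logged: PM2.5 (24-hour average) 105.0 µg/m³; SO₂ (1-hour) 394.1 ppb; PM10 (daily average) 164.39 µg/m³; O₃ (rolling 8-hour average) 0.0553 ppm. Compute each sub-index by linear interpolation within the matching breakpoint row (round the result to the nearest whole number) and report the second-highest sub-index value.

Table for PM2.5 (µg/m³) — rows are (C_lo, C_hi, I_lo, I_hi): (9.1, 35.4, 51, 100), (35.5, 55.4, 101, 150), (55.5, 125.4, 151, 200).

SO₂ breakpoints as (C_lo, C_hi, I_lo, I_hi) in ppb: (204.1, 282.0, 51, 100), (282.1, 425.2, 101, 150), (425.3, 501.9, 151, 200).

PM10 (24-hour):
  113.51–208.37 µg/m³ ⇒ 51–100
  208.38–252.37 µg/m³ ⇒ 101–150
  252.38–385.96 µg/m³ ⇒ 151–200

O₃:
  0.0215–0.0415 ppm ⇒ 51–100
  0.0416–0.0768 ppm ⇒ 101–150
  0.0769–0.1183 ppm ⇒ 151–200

PM2.5: 105.0 lies in 55.5–125.4, so I_lo=151, I_hi=200, C_lo=55.5, C_hi=125.4.
(200−151)/(125.4−55.5) × (105.0−55.5) + 151 = 49/69.9 × 49.5 + 151 ≈ 185.70 → 186.
SO₂: 394.1 ∈ [282.1, 425.2] ↔ index [101, 150].
101 + (394.1−282.1)·(150−101)/(425.2−282.1) = 101 + 112.0·49/143.1 ≈ 139.35, so AQI = 139.
PM10 164.39: bracket 113.51–208.37 → index 51–100; slope 49/94.86, offset 50.88.
AQI = 51 + 49/94.86·50.88 ≈ 77.28 ⇒ 77.
O₃: 0.0553 lies in 0.0416–0.0768, so I_lo=101, I_hi=150, C_lo=0.0416, C_hi=0.0768.
(150−101)/(0.0768−0.0416) × (0.0553−0.0416) + 101 = 49/0.0352 × 0.0137 + 101 ≈ 120.07 → 120.
Sub-indices: PM2.5→186, SO₂→139, PM10→77, O₃→120. Ranked high→low: 186, 139, 120, 77. Second-highest sub-index = 139.

139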